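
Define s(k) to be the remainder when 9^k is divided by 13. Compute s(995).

Listing terms: s(1) = 9; s(2) = 3; s(3) = 1; s(4) = 9.
Since s(4) = s(1) = 9, the sequence is periodic with period 3.
So s(995) = s(1 + ((995-1) mod 3)) = s(2) = 3.

3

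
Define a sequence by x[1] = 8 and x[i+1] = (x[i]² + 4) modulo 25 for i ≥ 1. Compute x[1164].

13

Listing terms: x[1] = 8; x[2] = 18; x[3] = 3; x[4] = 13; x[5] = 23; x[6] = 8.
The sequence repeats with period 5.
(1164 - 1) mod 5 = 3, so x[1164] = x[4] = 13.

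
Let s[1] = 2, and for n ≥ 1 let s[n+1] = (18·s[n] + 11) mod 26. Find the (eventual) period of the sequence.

We have s[1] = 2; s[2] = 21; s[3] = 25; s[4] = 19; s[5] = 15; s[6] = 21.
Since s[6] = s[2] = 21, the sequence is eventually periodic: after a pre-period of length 1 it cycles with period 4.

4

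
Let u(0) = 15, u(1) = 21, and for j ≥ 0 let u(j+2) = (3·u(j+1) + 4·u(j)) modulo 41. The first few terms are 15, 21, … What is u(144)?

Computing terms: u(0) = 15, u(1) = 21, u(2) = 0, u(3) = 2, u(4) = 6, u(5) = 26, u(6) = 20, u(7) = 0, u(8) = 39, u(9) = 35, u(10) = 15, u(11) = 21.
The sequence repeats with period 10.
(144 - 0) mod 10 = 4, so u(144) = u(4) = 6.

6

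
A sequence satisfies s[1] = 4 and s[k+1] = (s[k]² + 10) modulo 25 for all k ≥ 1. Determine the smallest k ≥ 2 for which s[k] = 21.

Listing terms: s[1] = 4; s[2] = 1; s[3] = 11; s[4] = 6; s[5] = 21; s[6] = 1.
Since s[6] = s[2] = 1, the sequence is eventually periodic: after a pre-period of length 1 it cycles with period 4.
The value 21 first appears (with k ≥ 2) at s[5].

5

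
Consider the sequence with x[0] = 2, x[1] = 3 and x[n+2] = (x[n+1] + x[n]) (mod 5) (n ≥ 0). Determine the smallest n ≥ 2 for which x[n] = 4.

6

x[0] = 2,  x[1] = 3,  x[2] = 0,  x[3] = 3,  x[4] = 3,  x[5] = 1,  x[6] = 4,  x[7] = 0,  x[8] = 4,  x[9] = 4,  x[10] = 3,  x[11] = 2,  x[12] = 0,  x[13] = 2,  x[14] = 2,  x[15] = 4,  x[16] = 1,  x[17] = 0,  x[18] = 1,  x[19] = 1,  x[20] = 2,  x[21] = 3.
Since (x[20], x[21]) = (x[0], x[1]) = (2, 3) (two consecutive terms determine the rest), the sequence is periodic with period 20.
The value 4 first appears (with n ≥ 2) at x[6].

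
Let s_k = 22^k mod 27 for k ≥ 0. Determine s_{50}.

7

s_0 = 1; s_1 = 22; s_2 = 25; s_3 = 10; s_4 = 4; s_5 = 7; s_6 = 19; s_7 = 13; s_8 = 16; s_9 = 1.
The sequence repeats with period 9.
(50 - 0) mod 9 = 5, so s_{50} = s_5 = 7.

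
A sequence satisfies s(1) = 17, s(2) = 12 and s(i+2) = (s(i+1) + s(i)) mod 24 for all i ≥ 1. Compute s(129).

Listing terms: s(1) = 17,  s(2) = 12,  s(3) = 5,  s(4) = 17,  s(5) = 22,  s(6) = 15,  s(7) = 13,  s(8) = 4,  s(9) = 17,  s(10) = 21,  s(11) = 14,  s(12) = 11,  s(13) = 1,  s(14) = 12,  s(15) = 13,  s(16) = 1,  s(17) = 14,  s(18) = 15,  s(19) = 5,  s(20) = 20,  s(21) = 1,  s(22) = 21,  s(23) = 22,  s(24) = 19,  s(25) = 17,  s(26) = 12.
Since (s(25), s(26)) = (s(1), s(2)) = (17, 12) (two consecutive terms determine the rest), the sequence is periodic with period 24.
So s(129) = s(1 + ((129-1) mod 24)) = s(9) = 17.

17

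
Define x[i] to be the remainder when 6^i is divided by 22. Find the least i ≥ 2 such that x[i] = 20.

We have x[1] = 6, x[2] = 14, x[3] = 18, x[4] = 20, x[5] = 10, x[6] = 16, x[7] = 8, x[8] = 4, x[9] = 2, x[10] = 12, x[11] = 6.
Since x[11] = x[1] = 6, the sequence is periodic with period 10.
The value 20 first appears (with i ≥ 2) at x[4].

4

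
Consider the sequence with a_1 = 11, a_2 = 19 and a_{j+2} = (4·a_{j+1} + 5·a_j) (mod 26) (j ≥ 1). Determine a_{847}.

1

a_1 = 11,  a_2 = 19,  a_3 = 1,  a_4 = 21,  a_5 = 11,  a_6 = 19.
The sequence repeats with period 4.
(847 - 1) mod 4 = 2, so a_{847} = a_3 = 1.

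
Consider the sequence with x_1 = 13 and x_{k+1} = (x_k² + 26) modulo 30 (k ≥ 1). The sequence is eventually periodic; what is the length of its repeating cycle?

x_1 = 13,  x_2 = 15,  x_3 = 11,  x_4 = 27,  x_5 = 5,  x_6 = 21,  x_7 = 17,  x_8 = 15.
Since x_8 = x_2 = 15, the sequence is eventually periodic: after a pre-period of length 1 it cycles with period 6.

6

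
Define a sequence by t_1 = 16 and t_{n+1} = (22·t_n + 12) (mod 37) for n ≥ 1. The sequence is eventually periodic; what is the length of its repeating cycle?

Computing terms: t_1 = 16, t_2 = 31, t_3 = 28, t_4 = 36, t_5 = 27, t_6 = 14, t_7 = 24, t_8 = 22, t_9 = 15, t_{10} = 9, t_{11} = 25, t_{12} = 7, t_{13} = 18, t_{14} = 1, t_{15} = 34, t_{16} = 20, t_{17} = 8, t_{18} = 3, t_{19} = 4, t_{20} = 26, t_{21} = 29, t_{22} = 21, t_{23} = 30, t_{24} = 6, t_{25} = 33, t_{26} = 35, t_{27} = 5, t_{28} = 11, t_{29} = 32, t_{30} = 13, t_{31} = 2, t_{32} = 19, t_{33} = 23, t_{34} = 0, t_{35} = 12, t_{36} = 17, t_{37} = 16.
Since t_{37} = t_1 = 16, the sequence is periodic with period 36.

36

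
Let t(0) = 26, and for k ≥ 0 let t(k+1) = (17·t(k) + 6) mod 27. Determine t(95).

Computing terms: t(0) = 26,  t(1) = 16,  t(2) = 8,  t(3) = 7,  t(4) = 17,  t(5) = 25,  t(6) = 26.
The sequence repeats with period 6.
(95 - 0) mod 6 = 5, so t(95) = t(5) = 25.

25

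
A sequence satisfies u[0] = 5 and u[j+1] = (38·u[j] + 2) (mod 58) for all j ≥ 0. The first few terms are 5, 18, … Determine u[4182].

44

We have u[0] = 5,  u[1] = 18,  u[2] = 48,  u[3] = 28,  u[4] = 22,  u[5] = 26,  u[6] = 4,  u[7] = 38,  u[8] = 54,  u[9] = 24,  u[10] = 44,  u[11] = 50,  u[12] = 46,  u[13] = 10,  u[14] = 34,  u[15] = 18.
Since u[15] = u[1] = 18, the sequence is eventually periodic: after a pre-period of length 1 it cycles with period 14.
For j ≥ 1, u[j] depends only on (j - 1) mod 14. (4182 - 1) mod 14 = 9, so u[4182] = u[10] = 44.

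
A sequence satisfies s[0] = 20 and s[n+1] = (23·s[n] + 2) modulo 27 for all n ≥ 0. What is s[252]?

Listing terms: s[0] = 20,  s[1] = 3,  s[2] = 17,  s[3] = 15,  s[4] = 23,  s[5] = 18,  s[6] = 11,  s[7] = 12,  s[8] = 8,  s[9] = 24,  s[10] = 14,  s[11] = 0,  s[12] = 2,  s[13] = 21,  s[14] = 26,  s[15] = 6,  s[16] = 5,  s[17] = 9,  s[18] = 20.
Since s[18] = s[0] = 20, the sequence is periodic with period 18.
(252 - 0) mod 18 = 0, so s[252] = s[0] = 20.

20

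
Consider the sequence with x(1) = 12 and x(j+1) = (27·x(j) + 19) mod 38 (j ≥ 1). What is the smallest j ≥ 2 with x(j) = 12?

Computing terms: x(1) = 12; x(2) = 1; x(3) = 8; x(4) = 7; x(5) = 18; x(6) = 11; x(7) = 12.
The sequence repeats with period 6.
The value 12 next appears (with j ≥ 2) at x(7).

7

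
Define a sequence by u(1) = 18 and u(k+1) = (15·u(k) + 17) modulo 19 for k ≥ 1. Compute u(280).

4

Listing terms: u(1) = 18; u(2) = 2; u(3) = 9; u(4) = 0; u(5) = 17; u(6) = 6; u(7) = 12; u(8) = 7; u(9) = 8; u(10) = 4; u(11) = 1; u(12) = 13; u(13) = 3; u(14) = 5; u(15) = 16; u(16) = 10; u(17) = 15; u(18) = 14; u(19) = 18.
Since u(19) = u(1) = 18, the sequence is periodic with period 18.
(280 - 1) mod 18 = 9, so u(280) = u(10) = 4.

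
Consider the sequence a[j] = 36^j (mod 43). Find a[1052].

Listing terms: a[1] = 36,  a[2] = 6,  a[3] = 1,  a[4] = 36.
Since a[4] = a[1] = 36, the sequence is periodic with period 3.
So a[1052] = a[1 + ((1052-1) mod 3)] = a[2] = 6.

6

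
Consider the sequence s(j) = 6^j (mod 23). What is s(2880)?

Computing terms: s(1) = 6; s(2) = 13; s(3) = 9; s(4) = 8; s(5) = 2; s(6) = 12; s(7) = 3; s(8) = 18; s(9) = 16; s(10) = 4; s(11) = 1; s(12) = 6.
Since s(12) = s(1) = 6, the sequence is periodic with period 11.
So s(2880) = s(1 + ((2880-1) mod 11)) = s(9) = 16.

16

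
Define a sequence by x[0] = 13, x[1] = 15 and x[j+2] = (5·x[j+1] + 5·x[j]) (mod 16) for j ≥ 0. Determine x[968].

Listing terms: x[0] = 13; x[1] = 15; x[2] = 12; x[3] = 7; x[4] = 15; x[5] = 14; x[6] = 1; x[7] = 11; x[8] = 12; x[9] = 3; x[10] = 11; x[11] = 6; x[12] = 5; x[13] = 7; x[14] = 12; x[15] = 15; x[16] = 7; x[17] = 14; x[18] = 9; x[19] = 3; x[20] = 12; x[21] = 11; x[22] = 3; x[23] = 6; x[24] = 13; x[25] = 15.
Since (x[24], x[25]) = (x[0], x[1]) = (13, 15) (two consecutive terms determine the rest), the sequence is periodic with period 24.
So x[968] = x[0 + ((968-0) mod 24)] = x[8] = 12.

12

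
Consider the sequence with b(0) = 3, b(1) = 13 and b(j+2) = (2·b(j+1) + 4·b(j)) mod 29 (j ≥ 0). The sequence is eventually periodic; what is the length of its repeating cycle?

We have b(0) = 3, b(1) = 13, b(2) = 9, b(3) = 12, b(4) = 2, b(5) = 23, b(6) = 25, b(7) = 26, b(8) = 7, b(9) = 2, b(10) = 3, b(11) = 14, b(12) = 11, b(13) = 20, b(14) = 26, b(15) = 16, b(16) = 20, b(17) = 17, b(18) = 27, b(19) = 6, b(20) = 4, b(21) = 3, b(22) = 22, b(23) = 27, b(24) = 26, b(25) = 15, b(26) = 18, b(27) = 9, b(28) = 3, b(29) = 13.
The sequence repeats with period 28.

28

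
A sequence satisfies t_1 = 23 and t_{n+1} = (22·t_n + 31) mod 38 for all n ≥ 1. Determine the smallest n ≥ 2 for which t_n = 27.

We have t_1 = 23,  t_2 = 5,  t_3 = 27,  t_4 = 17,  t_5 = 25,  t_6 = 11,  t_7 = 7,  t_8 = 33,  t_9 = 35,  t_{10} = 3,  t_{11} = 21,  t_{12} = 37,  t_{13} = 9,  t_{14} = 1,  t_{15} = 15,  t_{16} = 19,  t_{17} = 31,  t_{18} = 29,  t_{19} = 23.
Since t_{19} = t_1 = 23, the sequence is periodic with period 18.
The value 27 first appears (with n ≥ 2) at t_3.

3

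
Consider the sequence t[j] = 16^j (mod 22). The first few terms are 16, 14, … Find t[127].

Computing terms: t[1] = 16; t[2] = 14; t[3] = 4; t[4] = 20; t[5] = 12; t[6] = 16.
The sequence repeats with period 5.
(127 - 1) mod 5 = 1, so t[127] = t[2] = 14.

14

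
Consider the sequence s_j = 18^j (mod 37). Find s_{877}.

Computing terms: s_0 = 1, s_1 = 18, s_2 = 28, s_3 = 23, s_4 = 7, s_5 = 15, s_6 = 11, s_7 = 13, s_8 = 12, s_9 = 31, s_{10} = 3, s_{11} = 17, s_{12} = 10, s_{13} = 32, s_{14} = 21, s_{15} = 8, s_{16} = 33, s_{17} = 2, s_{18} = 36, s_{19} = 19, s_{20} = 9, s_{21} = 14, s_{22} = 30, s_{23} = 22, s_{24} = 26, s_{25} = 24, s_{26} = 25, s_{27} = 6, s_{28} = 34, s_{29} = 20, s_{30} = 27, s_{31} = 5, s_{32} = 16, s_{33} = 29, s_{34} = 4, s_{35} = 35, s_{36} = 1.
Since s_{36} = s_0 = 1, the sequence is periodic with period 36.
So s_{877} = s_{0 + ((877-0) mod 36)} = s_{13} = 32.

32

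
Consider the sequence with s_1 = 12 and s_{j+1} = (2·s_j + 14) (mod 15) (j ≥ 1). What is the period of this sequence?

We have s_1 = 12; s_2 = 8; s_3 = 0; s_4 = 14; s_5 = 12.
Since s_5 = s_1 = 12, the sequence is periodic with period 4.

4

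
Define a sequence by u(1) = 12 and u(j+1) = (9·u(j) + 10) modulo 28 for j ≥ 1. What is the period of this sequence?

6

We have u(1) = 12; u(2) = 6; u(3) = 8; u(4) = 26; u(5) = 20; u(6) = 22; u(7) = 12.
The sequence repeats with period 6.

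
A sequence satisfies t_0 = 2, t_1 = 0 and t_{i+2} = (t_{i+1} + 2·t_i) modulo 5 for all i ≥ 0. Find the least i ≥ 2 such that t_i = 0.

5

Listing terms: t_0 = 2; t_1 = 0; t_2 = 4; t_3 = 4; t_4 = 2; t_5 = 0.
The sequence repeats with period 4.
The value 0 next appears (with i ≥ 2) at t_5.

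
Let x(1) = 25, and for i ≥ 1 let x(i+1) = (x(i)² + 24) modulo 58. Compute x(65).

Computing terms: x(1) = 25; x(2) = 11; x(3) = 29; x(4) = 53; x(5) = 49; x(6) = 47; x(7) = 29.
Since x(7) = x(3) = 29, the sequence is eventually periodic: after a pre-period of length 2 it cycles with period 4.
For i ≥ 3, x(i) depends only on (i - 3) mod 4. (65 - 3) mod 4 = 2, so x(65) = x(5) = 49.

49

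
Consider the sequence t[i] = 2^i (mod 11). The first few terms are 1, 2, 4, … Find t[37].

7

We have t[0] = 1; t[1] = 2; t[2] = 4; t[3] = 8; t[4] = 5; t[5] = 10; t[6] = 9; t[7] = 7; t[8] = 3; t[9] = 6; t[10] = 1.
The sequence repeats with period 10.
(37 - 0) mod 10 = 7, so t[37] = t[7] = 7.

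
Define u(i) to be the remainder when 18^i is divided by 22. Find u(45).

We have u(0) = 1; u(1) = 18; u(2) = 16; u(3) = 2; u(4) = 14; u(5) = 10; u(6) = 4; u(7) = 6; u(8) = 20; u(9) = 8; u(10) = 12; u(11) = 18.
Since u(11) = u(1) = 18, the sequence is eventually periodic: after a pre-period of length 1 it cycles with period 10.
For i ≥ 1, u(i) depends only on (i - 1) mod 10. (45 - 1) mod 10 = 4, so u(45) = u(5) = 10.

10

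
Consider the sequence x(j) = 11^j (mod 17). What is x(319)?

14

Computing terms: x(0) = 1; x(1) = 11; x(2) = 2; x(3) = 5; x(4) = 4; x(5) = 10; x(6) = 8; x(7) = 3; x(8) = 16; x(9) = 6; x(10) = 15; x(11) = 12; x(12) = 13; x(13) = 7; x(14) = 9; x(15) = 14; x(16) = 1.
Since x(16) = x(0) = 1, the sequence is periodic with period 16.
(319 - 0) mod 16 = 15, so x(319) = x(15) = 14.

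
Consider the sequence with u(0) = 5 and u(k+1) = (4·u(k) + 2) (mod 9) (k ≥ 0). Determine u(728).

u(0) = 5; u(1) = 4; u(2) = 0; u(3) = 2; u(4) = 1; u(5) = 6; u(6) = 8; u(7) = 7; u(8) = 3; u(9) = 5.
Since u(9) = u(0) = 5, the sequence is periodic with period 9.
So u(728) = u(0 + ((728-0) mod 9)) = u(8) = 3.

3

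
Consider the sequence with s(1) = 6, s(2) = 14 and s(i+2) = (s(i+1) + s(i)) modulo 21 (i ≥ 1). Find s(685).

9

Listing terms: s(1) = 6, s(2) = 14, s(3) = 20, s(4) = 13, s(5) = 12, s(6) = 4, s(7) = 16, s(8) = 20, s(9) = 15, s(10) = 14, s(11) = 8, s(12) = 1, s(13) = 9, s(14) = 10, s(15) = 19, s(16) = 8, s(17) = 6, s(18) = 14.
Since (s(17), s(18)) = (s(1), s(2)) = (6, 14) (two consecutive terms determine the rest), the sequence is periodic with period 16.
(685 - 1) mod 16 = 12, so s(685) = s(13) = 9.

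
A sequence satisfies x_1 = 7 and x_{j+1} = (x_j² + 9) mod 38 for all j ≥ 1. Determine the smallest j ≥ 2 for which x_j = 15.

Computing terms: x_1 = 7; x_2 = 20; x_3 = 29; x_4 = 14; x_5 = 15; x_6 = 6; x_7 = 7.
The sequence repeats with period 6.
The value 15 first appears (with j ≥ 2) at x_5.

5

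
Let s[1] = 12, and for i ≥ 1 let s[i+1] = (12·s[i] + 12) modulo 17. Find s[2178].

3

We have s[1] = 12,  s[2] = 3,  s[3] = 14,  s[4] = 10,  s[5] = 13,  s[6] = 15,  s[7] = 5,  s[8] = 4,  s[9] = 9,  s[10] = 1,  s[11] = 7,  s[12] = 11,  s[13] = 8,  s[14] = 6,  s[15] = 16,  s[16] = 0,  s[17] = 12.
Since s[17] = s[1] = 12, the sequence is periodic with period 16.
So s[2178] = s[1 + ((2178-1) mod 16)] = s[2] = 3.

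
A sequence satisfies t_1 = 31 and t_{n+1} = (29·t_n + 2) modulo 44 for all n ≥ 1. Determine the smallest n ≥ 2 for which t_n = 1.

10

t_1 = 31,  t_2 = 21,  t_3 = 39,  t_4 = 33,  t_5 = 35,  t_6 = 5,  t_7 = 15,  t_8 = 41,  t_9 = 3,  t_{10} = 1,  t_{11} = 31.
The sequence repeats with period 10.
The value 1 first appears (with n ≥ 2) at t_{10}.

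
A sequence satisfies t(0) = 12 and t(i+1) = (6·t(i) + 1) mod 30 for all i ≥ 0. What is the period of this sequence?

5

Computing terms: t(0) = 12, t(1) = 13, t(2) = 19, t(3) = 25, t(4) = 1, t(5) = 7, t(6) = 13.
Since t(6) = t(1) = 13, the sequence is eventually periodic: after a pre-period of length 1 it cycles with period 5.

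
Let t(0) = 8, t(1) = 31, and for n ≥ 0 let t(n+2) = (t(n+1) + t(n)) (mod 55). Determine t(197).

38

Listing terms: t(0) = 8; t(1) = 31; t(2) = 39; t(3) = 15; t(4) = 54; t(5) = 14; t(6) = 13; t(7) = 27; t(8) = 40; t(9) = 12; t(10) = 52; t(11) = 9; t(12) = 6; t(13) = 15; t(14) = 21; t(15) = 36; t(16) = 2; t(17) = 38; t(18) = 40; t(19) = 23; t(20) = 8; t(21) = 31.
Since (t(20), t(21)) = (t(0), t(1)) = (8, 31) (two consecutive terms determine the rest), the sequence is periodic with period 20.
So t(197) = t(0 + ((197-0) mod 20)) = t(17) = 38.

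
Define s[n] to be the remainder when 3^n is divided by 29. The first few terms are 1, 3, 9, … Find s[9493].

We have s[0] = 1, s[1] = 3, s[2] = 9, s[3] = 27, s[4] = 23, s[5] = 11, s[6] = 4, s[7] = 12, s[8] = 7, s[9] = 21, s[10] = 5, s[11] = 15, s[12] = 16, s[13] = 19, s[14] = 28, s[15] = 26, s[16] = 20, s[17] = 2, s[18] = 6, s[19] = 18, s[20] = 25, s[21] = 17, s[22] = 22, s[23] = 8, s[24] = 24, s[25] = 14, s[26] = 13, s[27] = 10, s[28] = 1.
The sequence repeats with period 28.
So s[9493] = s[0 + ((9493-0) mod 28)] = s[1] = 3.

3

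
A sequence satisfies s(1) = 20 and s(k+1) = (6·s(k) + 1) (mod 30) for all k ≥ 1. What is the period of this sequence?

Computing terms: s(1) = 20,  s(2) = 1,  s(3) = 7,  s(4) = 13,  s(5) = 19,  s(6) = 25,  s(7) = 1.
Since s(7) = s(2) = 1, the sequence is eventually periodic: after a pre-period of length 1 it cycles with period 5.

5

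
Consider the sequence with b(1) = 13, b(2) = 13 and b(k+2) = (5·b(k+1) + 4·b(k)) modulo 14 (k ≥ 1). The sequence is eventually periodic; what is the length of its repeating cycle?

b(1) = 13,  b(2) = 13,  b(3) = 5,  b(4) = 7,  b(5) = 13,  b(6) = 9,  b(7) = 13,  b(8) = 3,  b(9) = 11,  b(10) = 11,  b(11) = 1,  b(12) = 7,  b(13) = 11,  b(14) = 13,  b(15) = 11,  b(16) = 9,  b(17) = 5,  b(18) = 5,  b(19) = 3,  b(20) = 7,  b(21) = 5,  b(22) = 11,  b(23) = 5,  b(24) = 13,  b(25) = 1,  b(26) = 1,  b(27) = 9,  b(28) = 7,  b(29) = 1,  b(30) = 5,  b(31) = 1,  b(32) = 11,  b(33) = 3,  b(34) = 3,  b(35) = 13,  b(36) = 7,  b(37) = 3,  b(38) = 1,  b(39) = 3,  b(40) = 5,  b(41) = 9,  b(42) = 9,  b(43) = 11,  b(44) = 7,  b(45) = 9,  b(46) = 3,  b(47) = 9,  b(48) = 1,  b(49) = 13,  b(50) = 13.
Since (b(49), b(50)) = (b(1), b(2)) = (13, 13) (two consecutive terms determine the rest), the sequence is periodic with period 48.

48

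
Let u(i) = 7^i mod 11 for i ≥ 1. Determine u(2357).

6

Computing terms: u(1) = 7, u(2) = 5, u(3) = 2, u(4) = 3, u(5) = 10, u(6) = 4, u(7) = 6, u(8) = 9, u(9) = 8, u(10) = 1, u(11) = 7.
The sequence repeats with period 10.
(2357 - 1) mod 10 = 6, so u(2357) = u(7) = 6.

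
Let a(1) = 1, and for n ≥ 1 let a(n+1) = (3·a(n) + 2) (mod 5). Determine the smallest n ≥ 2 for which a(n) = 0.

We have a(1) = 1, a(2) = 0, a(3) = 2, a(4) = 3, a(5) = 1.
Since a(5) = a(1) = 1, the sequence is periodic with period 4.
The value 0 first appears (with n ≥ 2) at a(2).

2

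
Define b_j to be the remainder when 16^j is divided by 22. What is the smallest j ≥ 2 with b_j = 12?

b_1 = 16, b_2 = 14, b_3 = 4, b_4 = 20, b_5 = 12, b_6 = 16.
The sequence repeats with period 5.
The value 12 first appears (with j ≥ 2) at b_5.

5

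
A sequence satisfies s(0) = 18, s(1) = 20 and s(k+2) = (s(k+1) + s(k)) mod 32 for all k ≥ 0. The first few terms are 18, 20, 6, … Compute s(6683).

Listing terms: s(0) = 18, s(1) = 20, s(2) = 6, s(3) = 26, s(4) = 0, s(5) = 26, s(6) = 26, s(7) = 20, s(8) = 14, s(9) = 2, s(10) = 16, s(11) = 18, s(12) = 2, s(13) = 20, s(14) = 22, s(15) = 10, s(16) = 0, s(17) = 10, s(18) = 10, s(19) = 20, s(20) = 30, s(21) = 18, s(22) = 16, s(23) = 2, s(24) = 18, s(25) = 20.
Since (s(24), s(25)) = (s(0), s(1)) = (18, 20) (two consecutive terms determine the rest), the sequence is periodic with period 24.
(6683 - 0) mod 24 = 11, so s(6683) = s(11) = 18.

18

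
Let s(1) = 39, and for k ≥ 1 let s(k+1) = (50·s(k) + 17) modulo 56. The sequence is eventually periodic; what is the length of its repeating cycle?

7

Listing terms: s(1) = 39,  s(2) = 7,  s(3) = 31,  s(4) = 55,  s(5) = 23,  s(6) = 47,  s(7) = 15,  s(8) = 39.
The sequence repeats with period 7.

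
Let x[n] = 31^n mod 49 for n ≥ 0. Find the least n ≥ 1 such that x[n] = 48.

We have x[0] = 1,  x[1] = 31,  x[2] = 30,  x[3] = 48,  x[4] = 18,  x[5] = 19,  x[6] = 1.
The sequence repeats with period 6.
The value 48 first appears (with n ≥ 1) at x[3].

3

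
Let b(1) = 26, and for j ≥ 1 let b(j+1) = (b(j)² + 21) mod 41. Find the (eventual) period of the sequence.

b(1) = 26; b(2) = 0; b(3) = 21; b(4) = 11; b(5) = 19; b(6) = 13; b(7) = 26.
The sequence repeats with period 6.

6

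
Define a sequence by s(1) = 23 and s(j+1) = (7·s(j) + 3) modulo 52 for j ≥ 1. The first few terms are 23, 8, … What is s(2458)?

12

Listing terms: s(1) = 23, s(2) = 8, s(3) = 7, s(4) = 0, s(5) = 3, s(6) = 24, s(7) = 15, s(8) = 4, s(9) = 31, s(10) = 12, s(11) = 35, s(12) = 40, s(13) = 23.
Since s(13) = s(1) = 23, the sequence is periodic with period 12.
(2458 - 1) mod 12 = 9, so s(2458) = s(10) = 12.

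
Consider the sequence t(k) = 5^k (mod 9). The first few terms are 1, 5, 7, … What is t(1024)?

4

Computing terms: t(0) = 1; t(1) = 5; t(2) = 7; t(3) = 8; t(4) = 4; t(5) = 2; t(6) = 1.
Since t(6) = t(0) = 1, the sequence is periodic with period 6.
So t(1024) = t(0 + ((1024-0) mod 6)) = t(4) = 4.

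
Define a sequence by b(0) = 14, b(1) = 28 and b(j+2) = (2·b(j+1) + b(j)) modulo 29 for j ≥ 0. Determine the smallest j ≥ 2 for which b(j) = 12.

2

b(0) = 14; b(1) = 28; b(2) = 12; b(3) = 23; b(4) = 0; b(5) = 23; b(6) = 17; b(7) = 28; b(8) = 15; b(9) = 0; b(10) = 15; b(11) = 1; b(12) = 17; b(13) = 6; b(14) = 0; b(15) = 6; b(16) = 12; b(17) = 1; b(18) = 14; b(19) = 0; b(20) = 14; b(21) = 28.
Since (b(20), b(21)) = (b(0), b(1)) = (14, 28) (two consecutive terms determine the rest), the sequence is periodic with period 20.
The value 12 first appears (with j ≥ 2) at b(2).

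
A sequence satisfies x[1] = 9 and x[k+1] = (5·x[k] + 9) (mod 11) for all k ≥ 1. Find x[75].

We have x[1] = 9; x[2] = 10; x[3] = 4; x[4] = 7; x[5] = 0; x[6] = 9.
The sequence repeats with period 5.
So x[75] = x[1 + ((75-1) mod 5)] = x[5] = 0.

0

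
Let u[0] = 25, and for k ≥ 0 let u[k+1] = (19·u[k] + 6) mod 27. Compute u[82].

Listing terms: u[0] = 25, u[1] = 22, u[2] = 19, u[3] = 16, u[4] = 13, u[5] = 10, u[6] = 7, u[7] = 4, u[8] = 1, u[9] = 25.
Since u[9] = u[0] = 25, the sequence is periodic with period 9.
So u[82] = u[0 + ((82-0) mod 9)] = u[1] = 22.

22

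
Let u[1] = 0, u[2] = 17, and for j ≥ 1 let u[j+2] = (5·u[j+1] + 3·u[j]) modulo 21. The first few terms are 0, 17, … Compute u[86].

u[1] = 0, u[2] = 17, u[3] = 1, u[4] = 14, u[5] = 10, u[6] = 8, u[7] = 7, u[8] = 17, u[9] = 1.
Since (u[8], u[9]) = (u[2], u[3]) = (17, 1) (two consecutive terms determine the rest), the sequence is eventually periodic: after a pre-period of length 1 it cycles with period 6.
For j ≥ 2, u[j] depends only on (j - 2) mod 6. (86 - 2) mod 6 = 0, so u[86] = u[2] = 17.

17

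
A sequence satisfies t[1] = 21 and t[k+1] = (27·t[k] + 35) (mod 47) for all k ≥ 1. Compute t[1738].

We have t[1] = 21,  t[2] = 38,  t[3] = 27,  t[4] = 12,  t[5] = 30,  t[6] = 46,  t[7] = 8,  t[8] = 16,  t[9] = 44,  t[10] = 1,  t[11] = 15,  t[12] = 17,  t[13] = 24,  t[14] = 25,  t[15] = 5,  t[16] = 29,  t[17] = 19,  t[18] = 31,  t[19] = 26,  t[20] = 32,  t[21] = 6,  t[22] = 9,  t[23] = 43,  t[24] = 21.
The sequence repeats with period 23.
(1738 - 1) mod 23 = 12, so t[1738] = t[13] = 24.

24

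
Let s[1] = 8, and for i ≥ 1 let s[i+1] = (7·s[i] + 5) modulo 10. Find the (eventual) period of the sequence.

Listing terms: s[1] = 8, s[2] = 1, s[3] = 2, s[4] = 9, s[5] = 8.
The sequence repeats with period 4.

4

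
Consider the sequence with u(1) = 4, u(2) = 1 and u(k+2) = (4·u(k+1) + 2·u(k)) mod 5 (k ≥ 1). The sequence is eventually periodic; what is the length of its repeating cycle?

4

Listing terms: u(1) = 4,  u(2) = 1,  u(3) = 2,  u(4) = 0,  u(5) = 4,  u(6) = 1.
Since (u(5), u(6)) = (u(1), u(2)) = (4, 1) (two consecutive terms determine the rest), the sequence is periodic with period 4.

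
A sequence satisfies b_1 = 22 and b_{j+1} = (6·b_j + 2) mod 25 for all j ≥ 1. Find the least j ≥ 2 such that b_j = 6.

3

We have b_1 = 22,  b_2 = 9,  b_3 = 6,  b_4 = 13,  b_5 = 5,  b_6 = 7,  b_7 = 19,  b_8 = 16,  b_9 = 23,  b_{10} = 15,  b_{11} = 17,  b_{12} = 4,  b_{13} = 1,  b_{14} = 8,  b_{15} = 0,  b_{16} = 2,  b_{17} = 14,  b_{18} = 11,  b_{19} = 18,  b_{20} = 10,  b_{21} = 12,  b_{22} = 24,  b_{23} = 21,  b_{24} = 3,  b_{25} = 20,  b_{26} = 22.
The sequence repeats with period 25.
The value 6 first appears (with j ≥ 2) at b_3.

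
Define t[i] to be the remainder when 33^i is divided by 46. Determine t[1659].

43

t[1] = 33, t[2] = 31, t[3] = 11, t[4] = 41, t[5] = 19, t[6] = 29, t[7] = 37, t[8] = 25, t[9] = 43, t[10] = 39, t[11] = 45, t[12] = 13, t[13] = 15, t[14] = 35, t[15] = 5, t[16] = 27, t[17] = 17, t[18] = 9, t[19] = 21, t[20] = 3, t[21] = 7, t[22] = 1, t[23] = 33.
Since t[23] = t[1] = 33, the sequence is periodic with period 22.
(1659 - 1) mod 22 = 8, so t[1659] = t[9] = 43.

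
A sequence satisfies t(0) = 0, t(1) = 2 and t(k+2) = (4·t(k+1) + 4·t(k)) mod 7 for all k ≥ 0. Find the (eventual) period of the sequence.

6

We have t(0) = 0; t(1) = 2; t(2) = 1; t(3) = 5; t(4) = 3; t(5) = 4; t(6) = 0; t(7) = 2.
The sequence repeats with period 6.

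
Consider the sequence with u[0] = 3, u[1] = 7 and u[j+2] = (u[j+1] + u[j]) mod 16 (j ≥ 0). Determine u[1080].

3

u[0] = 3; u[1] = 7; u[2] = 10; u[3] = 1; u[4] = 11; u[5] = 12; u[6] = 7; u[7] = 3; u[8] = 10; u[9] = 13; u[10] = 7; u[11] = 4; u[12] = 11; u[13] = 15; u[14] = 10; u[15] = 9; u[16] = 3; u[17] = 12; u[18] = 15; u[19] = 11; u[20] = 10; u[21] = 5; u[22] = 15; u[23] = 4; u[24] = 3; u[25] = 7.
The sequence repeats with period 24.
(1080 - 0) mod 24 = 0, so u[1080] = u[0] = 3.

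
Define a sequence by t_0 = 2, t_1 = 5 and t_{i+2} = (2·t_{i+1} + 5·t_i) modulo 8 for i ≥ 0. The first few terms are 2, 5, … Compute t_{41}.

Computing terms: t_0 = 2; t_1 = 5; t_2 = 4; t_3 = 1; t_4 = 6; t_5 = 1; t_6 = 0; t_7 = 5; t_8 = 2; t_9 = 5.
Since (t_8, t_9) = (t_0, t_1) = (2, 5) (two consecutive terms determine the rest), the sequence is periodic with period 8.
So t_{41} = t_{0 + ((41-0) mod 8)} = t_1 = 5.

5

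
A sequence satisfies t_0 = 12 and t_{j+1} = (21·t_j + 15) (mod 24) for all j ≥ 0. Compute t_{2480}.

12

t_0 = 12, t_1 = 3, t_2 = 6, t_3 = 21, t_4 = 0, t_5 = 15, t_6 = 18, t_7 = 9, t_8 = 12.
The sequence repeats with period 8.
(2480 - 0) mod 8 = 0, so t_{2480} = t_0 = 12.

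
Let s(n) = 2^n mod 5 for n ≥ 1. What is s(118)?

Listing terms: s(1) = 2,  s(2) = 4,  s(3) = 3,  s(4) = 1,  s(5) = 2.
The sequence repeats with period 4.
(118 - 1) mod 4 = 1, so s(118) = s(2) = 4.

4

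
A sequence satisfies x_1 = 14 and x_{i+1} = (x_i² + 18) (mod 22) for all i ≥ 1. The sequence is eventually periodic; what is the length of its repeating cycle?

Listing terms: x_1 = 14, x_2 = 16, x_3 = 10, x_4 = 8, x_5 = 16.
Since x_5 = x_2 = 16, the sequence is eventually periodic: after a pre-period of length 1 it cycles with period 3.

3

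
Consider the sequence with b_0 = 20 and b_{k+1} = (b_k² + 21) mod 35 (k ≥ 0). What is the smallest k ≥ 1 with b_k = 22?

We have b_0 = 20; b_1 = 1; b_2 = 22; b_3 = 15; b_4 = 1.
Since b_4 = b_1 = 1, the sequence is eventually periodic: after a pre-period of length 1 it cycles with period 3.
The value 22 first appears (with k ≥ 1) at b_2.

2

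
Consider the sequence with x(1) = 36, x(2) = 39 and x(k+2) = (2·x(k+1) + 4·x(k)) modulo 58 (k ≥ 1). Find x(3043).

We have x(1) = 36, x(2) = 39, x(3) = 48, x(4) = 20, x(5) = 0, x(6) = 22, x(7) = 44, x(8) = 2, x(9) = 6, x(10) = 20, x(11) = 6, x(12) = 34, x(13) = 34, x(14) = 30, x(15) = 22, x(16) = 48, x(17) = 10, x(18) = 38, x(19) = 0, x(20) = 36, x(21) = 14, x(22) = 56, x(23) = 52, x(24) = 38, x(25) = 52, x(26) = 24, x(27) = 24, x(28) = 28, x(29) = 36, x(30) = 10, x(31) = 48, x(32) = 20.
Since (x(31), x(32)) = (x(3), x(4)) = (48, 20) (two consecutive terms determine the rest), the sequence is eventually periodic: after a pre-period of length 2 it cycles with period 28.
For k ≥ 3, x(k) depends only on (k - 3) mod 28. (3043 - 3) mod 28 = 16, so x(3043) = x(19) = 0.

0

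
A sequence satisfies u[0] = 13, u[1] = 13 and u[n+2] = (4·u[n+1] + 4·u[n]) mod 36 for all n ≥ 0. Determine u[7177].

4

Listing terms: u[0] = 13,  u[1] = 13,  u[2] = 32,  u[3] = 0,  u[4] = 20,  u[5] = 8,  u[6] = 4,  u[7] = 12,  u[8] = 28,  u[9] = 16,  u[10] = 32,  u[11] = 12,  u[12] = 32,  u[13] = 32,  u[14] = 4,  u[15] = 0,  u[16] = 16,  u[17] = 28,  u[18] = 32,  u[19] = 24,  u[20] = 8,  u[21] = 20,  u[22] = 4,  u[23] = 24,  u[24] = 4,  u[25] = 4,  u[26] = 32,  u[27] = 0.
Since (u[26], u[27]) = (u[2], u[3]) = (32, 0) (two consecutive terms determine the rest), the sequence is eventually periodic: after a pre-period of length 2 it cycles with period 24.
For n ≥ 2, u[n] depends only on (n - 2) mod 24. (7177 - 2) mod 24 = 23, so u[7177] = u[25] = 4.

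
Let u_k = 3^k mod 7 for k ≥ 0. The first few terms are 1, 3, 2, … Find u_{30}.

Listing terms: u_0 = 1; u_1 = 3; u_2 = 2; u_3 = 6; u_4 = 4; u_5 = 5; u_6 = 1.
The sequence repeats with period 6.
So u_{30} = u_{0 + ((30-0) mod 6)} = u_0 = 1.

1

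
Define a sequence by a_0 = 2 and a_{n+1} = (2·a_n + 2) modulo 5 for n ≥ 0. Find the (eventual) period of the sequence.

4

Listing terms: a_0 = 2, a_1 = 1, a_2 = 4, a_3 = 0, a_4 = 2.
Since a_4 = a_0 = 2, the sequence is periodic with period 4.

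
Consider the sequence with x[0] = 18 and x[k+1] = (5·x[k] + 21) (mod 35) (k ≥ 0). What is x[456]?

11

Listing terms: x[0] = 18, x[1] = 6, x[2] = 16, x[3] = 31, x[4] = 1, x[5] = 26, x[6] = 11, x[7] = 6.
Since x[7] = x[1] = 6, the sequence is eventually periodic: after a pre-period of length 1 it cycles with period 6.
For k ≥ 1, x[k] depends only on (k - 1) mod 6. (456 - 1) mod 6 = 5, so x[456] = x[6] = 11.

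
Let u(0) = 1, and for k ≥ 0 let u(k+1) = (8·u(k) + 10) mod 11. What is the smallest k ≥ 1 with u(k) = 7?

Listing terms: u(0) = 1, u(1) = 7, u(2) = 0, u(3) = 10, u(4) = 2, u(5) = 4, u(6) = 9, u(7) = 5, u(8) = 6, u(9) = 3, u(10) = 1.
The sequence repeats with period 10.
The value 7 first appears (with k ≥ 1) at u(1).

1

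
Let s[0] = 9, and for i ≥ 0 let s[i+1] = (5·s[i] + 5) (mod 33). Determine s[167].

We have s[0] = 9, s[1] = 17, s[2] = 24, s[3] = 26, s[4] = 3, s[5] = 20, s[6] = 6, s[7] = 2, s[8] = 15, s[9] = 14, s[10] = 9.
Since s[10] = s[0] = 9, the sequence is periodic with period 10.
(167 - 0) mod 10 = 7, so s[167] = s[7] = 2.

2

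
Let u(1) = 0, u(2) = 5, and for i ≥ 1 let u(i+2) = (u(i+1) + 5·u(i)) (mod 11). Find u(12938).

u(1) = 0; u(2) = 5; u(3) = 5; u(4) = 8; u(5) = 0; u(6) = 7; u(7) = 7; u(8) = 9; u(9) = 0; u(10) = 1; u(11) = 1; u(12) = 6; u(13) = 0; u(14) = 8; u(15) = 8; u(16) = 4; u(17) = 0; u(18) = 9; u(19) = 9; u(20) = 10; u(21) = 0; u(22) = 6; u(23) = 6; u(24) = 3; u(25) = 0; u(26) = 4; u(27) = 4; u(28) = 2; u(29) = 0; u(30) = 10; u(31) = 10; u(32) = 5; u(33) = 0; u(34) = 3; u(35) = 3; u(36) = 7; u(37) = 0; u(38) = 2; u(39) = 2; u(40) = 1; u(41) = 0; u(42) = 5.
The sequence repeats with period 40.
(12938 - 1) mod 40 = 17, so u(12938) = u(18) = 9.

9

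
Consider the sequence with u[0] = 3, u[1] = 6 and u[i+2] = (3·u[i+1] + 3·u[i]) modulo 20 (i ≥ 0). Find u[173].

Computing terms: u[0] = 3; u[1] = 6; u[2] = 7; u[3] = 19; u[4] = 18; u[5] = 11; u[6] = 7; u[7] = 14; u[8] = 3; u[9] = 11; u[10] = 2; u[11] = 19; u[12] = 3; u[13] = 6.
Since (u[12], u[13]) = (u[0], u[1]) = (3, 6) (two consecutive terms determine the rest), the sequence is periodic with period 12.
So u[173] = u[0 + ((173-0) mod 12)] = u[5] = 11.

11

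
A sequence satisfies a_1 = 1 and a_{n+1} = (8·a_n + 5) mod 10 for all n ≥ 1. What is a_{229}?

1

a_1 = 1,  a_2 = 3,  a_3 = 9,  a_4 = 7,  a_5 = 1.
The sequence repeats with period 4.
So a_{229} = a_{1 + ((229-1) mod 4)} = a_1 = 1.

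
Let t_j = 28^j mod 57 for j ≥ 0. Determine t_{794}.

t_0 = 1,  t_1 = 28,  t_2 = 43,  t_3 = 7,  t_4 = 25,  t_5 = 16,  t_6 = 49,  t_7 = 4,  t_8 = 55,  t_9 = 1.
The sequence repeats with period 9.
(794 - 0) mod 9 = 2, so t_{794} = t_2 = 43.

43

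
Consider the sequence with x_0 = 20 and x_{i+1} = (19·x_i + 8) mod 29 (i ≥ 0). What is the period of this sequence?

We have x_0 = 20,  x_1 = 11,  x_2 = 14,  x_3 = 13,  x_4 = 23,  x_5 = 10,  x_6 = 24,  x_7 = 0,  x_8 = 8,  x_9 = 15,  x_{10} = 3,  x_{11} = 7,  x_{12} = 25,  x_{13} = 19,  x_{14} = 21,  x_{15} = 1,  x_{16} = 27,  x_{17} = 28,  x_{18} = 18,  x_{19} = 2,  x_{20} = 17,  x_{21} = 12,  x_{22} = 4,  x_{23} = 26,  x_{24} = 9,  x_{25} = 5,  x_{26} = 16,  x_{27} = 22,  x_{28} = 20.
The sequence repeats with period 28.

28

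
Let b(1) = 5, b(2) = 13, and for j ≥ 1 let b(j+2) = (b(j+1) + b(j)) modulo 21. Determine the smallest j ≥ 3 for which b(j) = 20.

8

We have b(1) = 5,  b(2) = 13,  b(3) = 18,  b(4) = 10,  b(5) = 7,  b(6) = 17,  b(7) = 3,  b(8) = 20,  b(9) = 2,  b(10) = 1,  b(11) = 3,  b(12) = 4,  b(13) = 7,  b(14) = 11,  b(15) = 18,  b(16) = 8,  b(17) = 5,  b(18) = 13.
Since (b(17), b(18)) = (b(1), b(2)) = (5, 13) (two consecutive terms determine the rest), the sequence is periodic with period 16.
The value 20 first appears (with j ≥ 3) at b(8).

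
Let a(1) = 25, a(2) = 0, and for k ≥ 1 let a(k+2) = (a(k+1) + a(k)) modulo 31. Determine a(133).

a(1) = 25; a(2) = 0; a(3) = 25; a(4) = 25; a(5) = 19; a(6) = 13; a(7) = 1; a(8) = 14; a(9) = 15; a(10) = 29; a(11) = 13; a(12) = 11; a(13) = 24; a(14) = 4; a(15) = 28; a(16) = 1; a(17) = 29; a(18) = 30; a(19) = 28; a(20) = 27; a(21) = 24; a(22) = 20; a(23) = 13; a(24) = 2; a(25) = 15; a(26) = 17; a(27) = 1; a(28) = 18; a(29) = 19; a(30) = 6; a(31) = 25; a(32) = 0.
Since (a(31), a(32)) = (a(1), a(2)) = (25, 0) (two consecutive terms determine the rest), the sequence is periodic with period 30.
So a(133) = a(1 + ((133-1) mod 30)) = a(13) = 24.

24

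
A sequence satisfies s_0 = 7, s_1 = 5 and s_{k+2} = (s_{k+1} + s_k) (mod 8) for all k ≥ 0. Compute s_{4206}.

Computing terms: s_0 = 7,  s_1 = 5,  s_2 = 4,  s_3 = 1,  s_4 = 5,  s_5 = 6,  s_6 = 3,  s_7 = 1,  s_8 = 4,  s_9 = 5,  s_{10} = 1,  s_{11} = 6,  s_{12} = 7,  s_{13} = 5.
Since (s_{12}, s_{13}) = (s_0, s_1) = (7, 5) (two consecutive terms determine the rest), the sequence is periodic with period 12.
(4206 - 0) mod 12 = 6, so s_{4206} = s_6 = 3.

3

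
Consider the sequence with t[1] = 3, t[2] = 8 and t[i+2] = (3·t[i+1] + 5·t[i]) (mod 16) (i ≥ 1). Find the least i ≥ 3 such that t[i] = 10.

5

Listing terms: t[1] = 3, t[2] = 8, t[3] = 7, t[4] = 13, t[5] = 10, t[6] = 15, t[7] = 15, t[8] = 8, t[9] = 3, t[10] = 1, t[11] = 2, t[12] = 11, t[13] = 11, t[14] = 8, t[15] = 15, t[16] = 5, t[17] = 10, t[18] = 7, t[19] = 7, t[20] = 8, t[21] = 11, t[22] = 9, t[23] = 2, t[24] = 3, t[25] = 3, t[26] = 8.
The sequence repeats with period 24.
The value 10 first appears (with i ≥ 3) at t[5].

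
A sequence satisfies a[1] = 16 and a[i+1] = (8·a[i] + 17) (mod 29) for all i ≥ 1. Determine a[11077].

a[1] = 16,  a[2] = 0,  a[3] = 17,  a[4] = 8,  a[5] = 23,  a[6] = 27,  a[7] = 1,  a[8] = 25,  a[9] = 14,  a[10] = 13,  a[11] = 5,  a[12] = 28,  a[13] = 9,  a[14] = 2,  a[15] = 4,  a[16] = 20,  a[17] = 3,  a[18] = 12,  a[19] = 26,  a[20] = 22,  a[21] = 19,  a[22] = 24,  a[23] = 6,  a[24] = 7,  a[25] = 15,  a[26] = 21,  a[27] = 11,  a[28] = 18,  a[29] = 16.
Since a[29] = a[1] = 16, the sequence is periodic with period 28.
So a[11077] = a[1 + ((11077-1) mod 28)] = a[17] = 3.

3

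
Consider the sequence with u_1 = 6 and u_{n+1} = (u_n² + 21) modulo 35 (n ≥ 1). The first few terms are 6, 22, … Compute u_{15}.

Computing terms: u_1 = 6,  u_2 = 22,  u_3 = 15,  u_4 = 1,  u_5 = 22.
Since u_5 = u_2 = 22, the sequence is eventually periodic: after a pre-period of length 1 it cycles with period 3.
For n ≥ 2, u_n depends only on (n - 2) mod 3. (15 - 2) mod 3 = 1, so u_{15} = u_3 = 15.

15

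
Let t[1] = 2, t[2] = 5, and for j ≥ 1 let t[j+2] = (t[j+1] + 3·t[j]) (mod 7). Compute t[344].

4

Listing terms: t[1] = 2,  t[2] = 5,  t[3] = 4,  t[4] = 5,  t[5] = 3,  t[6] = 4,  t[7] = 6,  t[8] = 4,  t[9] = 1,  t[10] = 6,  t[11] = 2,  t[12] = 6,  t[13] = 5,  t[14] = 2,  t[15] = 3,  t[16] = 2,  t[17] = 4,  t[18] = 3,  t[19] = 1,  t[20] = 3,  t[21] = 6,  t[22] = 1,  t[23] = 5,  t[24] = 1,  t[25] = 2,  t[26] = 5.
The sequence repeats with period 24.
(344 - 1) mod 24 = 7, so t[344] = t[8] = 4.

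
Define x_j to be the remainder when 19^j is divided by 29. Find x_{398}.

Computing terms: x_1 = 19; x_2 = 13; x_3 = 15; x_4 = 24; x_5 = 21; x_6 = 22; x_7 = 12; x_8 = 25; x_9 = 11; x_{10} = 6; x_{11} = 27; x_{12} = 20; x_{13} = 3; x_{14} = 28; x_{15} = 10; x_{16} = 16; x_{17} = 14; x_{18} = 5; x_{19} = 8; x_{20} = 7; x_{21} = 17; x_{22} = 4; x_{23} = 18; x_{24} = 23; x_{25} = 2; x_{26} = 9; x_{27} = 26; x_{28} = 1; x_{29} = 19.
Since x_{29} = x_1 = 19, the sequence is periodic with period 28.
So x_{398} = x_{1 + ((398-1) mod 28)} = x_6 = 22.

22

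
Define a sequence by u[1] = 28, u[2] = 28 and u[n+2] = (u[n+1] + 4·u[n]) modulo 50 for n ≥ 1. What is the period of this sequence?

Listing terms: u[1] = 28,  u[2] = 28,  u[3] = 40,  u[4] = 2,  u[5] = 12,  u[6] = 20,  u[7] = 18,  u[8] = 48,  u[9] = 20,  u[10] = 12,  u[11] = 42,  u[12] = 40,  u[13] = 8,  u[14] = 18,  u[15] = 0,  u[16] = 22,  u[17] = 22,  u[18] = 10,  u[19] = 48,  u[20] = 38,  u[21] = 30,  u[22] = 32,  u[23] = 2,  u[24] = 30,  u[25] = 38,  u[26] = 8,  u[27] = 10,  u[28] = 42,  u[29] = 32,  u[30] = 0,  u[31] = 28,  u[32] = 28.
The sequence repeats with period 30.

30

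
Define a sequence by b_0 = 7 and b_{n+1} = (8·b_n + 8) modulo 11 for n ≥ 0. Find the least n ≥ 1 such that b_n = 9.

1

Computing terms: b_0 = 7; b_1 = 9; b_2 = 3; b_3 = 10; b_4 = 0; b_5 = 8; b_6 = 6; b_7 = 1; b_8 = 5; b_9 = 4; b_{10} = 7.
The sequence repeats with period 10.
The value 9 first appears (with n ≥ 1) at b_1.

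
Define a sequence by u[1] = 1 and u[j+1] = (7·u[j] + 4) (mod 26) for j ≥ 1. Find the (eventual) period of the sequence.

12

Listing terms: u[1] = 1,  u[2] = 11,  u[3] = 3,  u[4] = 25,  u[5] = 23,  u[6] = 9,  u[7] = 15,  u[8] = 5,  u[9] = 13,  u[10] = 17,  u[11] = 19,  u[12] = 7,  u[13] = 1.
Since u[13] = u[1] = 1, the sequence is periodic with period 12.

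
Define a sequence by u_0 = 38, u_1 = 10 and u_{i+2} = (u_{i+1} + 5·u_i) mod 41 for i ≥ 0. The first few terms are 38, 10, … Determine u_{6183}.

Computing terms: u_0 = 38, u_1 = 10, u_2 = 36, u_3 = 4, u_4 = 20, u_5 = 40, u_6 = 17, u_7 = 12, u_8 = 15, u_9 = 34, u_{10} = 27, u_{11} = 33, u_{12} = 4, u_{13} = 5, u_{14} = 25, u_{15} = 9, u_{16} = 11, u_{17} = 15, u_{18} = 29, u_{19} = 22, u_{20} = 3, u_{21} = 31, u_{22} = 5, u_{23} = 37, u_{24} = 21, u_{25} = 1, u_{26} = 24, u_{27} = 29, u_{28} = 26, u_{29} = 7, u_{30} = 14, u_{31} = 8, u_{32} = 37, u_{33} = 36, u_{34} = 16, u_{35} = 32, u_{36} = 30, u_{37} = 26, u_{38} = 12, u_{39} = 19, u_{40} = 38, u_{41} = 10.
The sequence repeats with period 40.
(6183 - 0) mod 40 = 23, so u_{6183} = u_{23} = 37.

37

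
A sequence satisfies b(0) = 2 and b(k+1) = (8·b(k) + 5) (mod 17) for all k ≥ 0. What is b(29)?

Computing terms: b(0) = 2,  b(1) = 4,  b(2) = 3,  b(3) = 12,  b(4) = 16,  b(5) = 14,  b(6) = 15,  b(7) = 6,  b(8) = 2.
The sequence repeats with period 8.
So b(29) = b(0 + ((29-0) mod 8)) = b(5) = 14.

14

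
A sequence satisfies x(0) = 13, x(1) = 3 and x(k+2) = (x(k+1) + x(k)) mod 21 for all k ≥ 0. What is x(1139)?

19

We have x(0) = 13,  x(1) = 3,  x(2) = 16,  x(3) = 19,  x(4) = 14,  x(5) = 12,  x(6) = 5,  x(7) = 17,  x(8) = 1,  x(9) = 18,  x(10) = 19,  x(11) = 16,  x(12) = 14,  x(13) = 9,  x(14) = 2,  x(15) = 11,  x(16) = 13,  x(17) = 3.
Since (x(16), x(17)) = (x(0), x(1)) = (13, 3) (two consecutive terms determine the rest), the sequence is periodic with period 16.
(1139 - 0) mod 16 = 3, so x(1139) = x(3) = 19.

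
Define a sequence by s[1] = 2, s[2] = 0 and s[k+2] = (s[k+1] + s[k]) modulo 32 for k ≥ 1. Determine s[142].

Computing terms: s[1] = 2, s[2] = 0, s[3] = 2, s[4] = 2, s[5] = 4, s[6] = 6, s[7] = 10, s[8] = 16, s[9] = 26, s[10] = 10, s[11] = 4, s[12] = 14, s[13] = 18, s[14] = 0, s[15] = 18, s[16] = 18, s[17] = 4, s[18] = 22, s[19] = 26, s[20] = 16, s[21] = 10, s[22] = 26, s[23] = 4, s[24] = 30, s[25] = 2, s[26] = 0.
The sequence repeats with period 24.
(142 - 1) mod 24 = 21, so s[142] = s[22] = 26.

26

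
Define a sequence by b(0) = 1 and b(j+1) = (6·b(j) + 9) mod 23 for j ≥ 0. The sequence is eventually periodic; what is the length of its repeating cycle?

b(0) = 1,  b(1) = 15,  b(2) = 7,  b(3) = 5,  b(4) = 16,  b(5) = 13,  b(6) = 18,  b(7) = 2,  b(8) = 21,  b(9) = 20,  b(10) = 14,  b(11) = 1.
The sequence repeats with period 11.

11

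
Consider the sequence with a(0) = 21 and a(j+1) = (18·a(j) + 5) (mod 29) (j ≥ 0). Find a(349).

We have a(0) = 21; a(1) = 6; a(2) = 26; a(3) = 9; a(4) = 22; a(5) = 24; a(6) = 2; a(7) = 12; a(8) = 18; a(9) = 10; a(10) = 11; a(11) = 0; a(12) = 5; a(13) = 8; a(14) = 4; a(15) = 19; a(16) = 28; a(17) = 16; a(18) = 3; a(19) = 1; a(20) = 23; a(21) = 13; a(22) = 7; a(23) = 15; a(24) = 14; a(25) = 25; a(26) = 20; a(27) = 17; a(28) = 21.
Since a(28) = a(0) = 21, the sequence is periodic with period 28.
So a(349) = a(0 + ((349-0) mod 28)) = a(13) = 8.

8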